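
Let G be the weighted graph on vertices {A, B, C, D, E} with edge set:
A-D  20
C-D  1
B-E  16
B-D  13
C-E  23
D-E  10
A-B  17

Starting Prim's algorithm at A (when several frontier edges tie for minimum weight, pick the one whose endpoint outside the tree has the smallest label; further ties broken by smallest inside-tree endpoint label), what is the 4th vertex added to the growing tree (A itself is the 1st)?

Prim's algorithm from A:
Step 1: cheapest edge leaving the tree is A-B (17); add B.
Step 2: cheapest edge leaving the tree is B-D (13); add D.
Step 3: cheapest edge leaving the tree is C-D (1); add C.
Step 4: cheapest edge leaving the tree is D-E (10); add E.
Vertex order: A, B, D, C, E. The 4th vertex is C.

C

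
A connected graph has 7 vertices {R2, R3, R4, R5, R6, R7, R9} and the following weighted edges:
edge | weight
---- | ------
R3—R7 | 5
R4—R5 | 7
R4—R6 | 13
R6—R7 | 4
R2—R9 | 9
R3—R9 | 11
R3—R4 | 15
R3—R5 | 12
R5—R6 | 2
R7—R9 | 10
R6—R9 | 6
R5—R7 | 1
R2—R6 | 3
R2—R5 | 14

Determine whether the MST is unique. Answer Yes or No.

Kruskal: consider edges lightest-first.
R5—R7 (1): add — endpoints in different components.
R5—R6 (2): add — endpoints in different components.
R2—R6 (3): add — endpoints in different components.
R6—R7 (4): skip — R6 and R7 already connected.
R3—R7 (5): add — endpoints in different components.
R6—R9 (6): add — endpoints in different components.
R4—R5 (7): add — endpoints in different components.
Every non-tree edge has weight strictly greater than the heaviest edge on the tree path between its endpoints, so the MST is unique.

Yes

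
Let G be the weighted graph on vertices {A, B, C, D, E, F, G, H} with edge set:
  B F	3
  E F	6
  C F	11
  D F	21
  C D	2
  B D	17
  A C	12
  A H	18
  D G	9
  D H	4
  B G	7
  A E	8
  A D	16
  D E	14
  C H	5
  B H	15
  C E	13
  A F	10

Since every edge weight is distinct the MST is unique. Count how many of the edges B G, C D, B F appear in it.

3

Sort edges by weight, then run Kruskal:
C D (2): add — endpoints in different components.
B F (3): add — endpoints in different components.
D H (4): add — endpoints in different components.
C H (5): skip — C and H already connected.
E F (6): add — endpoints in different components.
B G (7): add — endpoints in different components.
A E (8): add — endpoints in different components.
D G (9): add — endpoints in different components.
MST edge set: {C D, B F, D H, E F, B G, A E, D G}.
Of the listed edges, {B G, C D, B F} are in the MST → 3.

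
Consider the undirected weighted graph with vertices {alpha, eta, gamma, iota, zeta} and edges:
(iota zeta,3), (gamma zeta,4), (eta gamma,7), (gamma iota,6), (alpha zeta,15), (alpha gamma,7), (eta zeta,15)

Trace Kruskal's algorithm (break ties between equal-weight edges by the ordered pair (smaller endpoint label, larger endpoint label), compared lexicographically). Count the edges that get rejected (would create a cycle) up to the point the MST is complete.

1

Kruskal: consider edges lightest-first.
iota zeta (3): add. Components now {iota,zeta} {eta} {gamma} {alpha}
gamma zeta (4): add. Components now {gamma,iota,zeta} {eta} {alpha}
gamma iota (6): skip — iota and gamma already connected.
alpha gamma (7): add. Components now {alpha,gamma,iota,zeta} {eta}
eta gamma (7): add. Components now {alpha,eta,gamma,iota,zeta}
Edges rejected before the tree was complete: 1.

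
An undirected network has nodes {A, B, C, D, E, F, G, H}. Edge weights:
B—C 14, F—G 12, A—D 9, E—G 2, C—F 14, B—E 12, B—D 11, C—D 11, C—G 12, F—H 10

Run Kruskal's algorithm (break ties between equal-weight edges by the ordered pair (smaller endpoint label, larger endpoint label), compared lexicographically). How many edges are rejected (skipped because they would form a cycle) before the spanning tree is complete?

1

Kruskal's algorithm — process edges by increasing weight (ties by edge label):
E—G (2): add — endpoints in different components.
A—D (9): add — endpoints in different components.
F—H (10): add — endpoints in different components.
B—D (11): add — endpoints in different components.
C—D (11): add — endpoints in different components.
B—E (12): add — endpoints in different components.
C—G (12): skip — C and G already connected.
F—G (12): add — endpoints in different components.
Edges rejected before the tree was complete: 1.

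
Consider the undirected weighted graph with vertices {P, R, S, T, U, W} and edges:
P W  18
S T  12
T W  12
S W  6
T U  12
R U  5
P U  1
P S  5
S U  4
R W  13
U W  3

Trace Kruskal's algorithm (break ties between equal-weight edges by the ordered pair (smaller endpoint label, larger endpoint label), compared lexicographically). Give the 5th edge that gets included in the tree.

Kruskal: consider edges lightest-first.
P U (1): add. Components now {W} {T} {P,U} {S} {R}
U W (3): add. Components now {P,U,W} {T} {S} {R}
S U (4): add. Components now {P,S,U,W} {T} {R}
P S (5): skip — S and P already connected.
R U (5): add. Components now {P,R,S,U,W} {T}
S W (6): skip — W and S already connected.
S T (12): add. Components now {P,R,S,T,U,W}
The 5th edge added is S T.

S-T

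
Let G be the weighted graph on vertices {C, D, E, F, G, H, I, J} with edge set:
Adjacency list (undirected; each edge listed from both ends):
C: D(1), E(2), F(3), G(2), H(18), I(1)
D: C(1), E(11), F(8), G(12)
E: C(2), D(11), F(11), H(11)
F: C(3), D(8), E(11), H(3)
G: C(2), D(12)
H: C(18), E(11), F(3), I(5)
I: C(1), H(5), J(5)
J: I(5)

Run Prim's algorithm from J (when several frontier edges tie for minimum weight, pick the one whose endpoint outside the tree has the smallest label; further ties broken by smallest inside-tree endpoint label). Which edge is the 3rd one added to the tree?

Prim, starting at J.
Step 1: frontier [I–J 5] → take I–J (5); add I.
Step 2: frontier [C–I 1, H–I 5] → take C–I (1); add C.
Step 3: frontier [C–D 1, C–E 2, C–G 2, C–F 3, C–H 18, H–I 5] → take C–D (1); add D.
Step 4: frontier [C–E 2, C–G 2, C–F 3, C–H 18, D–F 8, D–E 11, D–G 12, H–I 5] → take C–E (2); add E.
Step 5: frontier [C–G 2, C–F 3, C–H 18, D–F 8, D–G 12, E–F 11, E–H 11, H–I 5] → take C–G (2); add G.
Step 6: frontier [C–F 3, C–H 18, D–F 8, E–F 11, E–H 11, H–I 5] → take C–F (3); add F.
Step 7: frontier [C–H 18, E–H 11, F–H 3, H–I 5] → take F–H (3); add H.
The 3rd edge added is C–D.

C-D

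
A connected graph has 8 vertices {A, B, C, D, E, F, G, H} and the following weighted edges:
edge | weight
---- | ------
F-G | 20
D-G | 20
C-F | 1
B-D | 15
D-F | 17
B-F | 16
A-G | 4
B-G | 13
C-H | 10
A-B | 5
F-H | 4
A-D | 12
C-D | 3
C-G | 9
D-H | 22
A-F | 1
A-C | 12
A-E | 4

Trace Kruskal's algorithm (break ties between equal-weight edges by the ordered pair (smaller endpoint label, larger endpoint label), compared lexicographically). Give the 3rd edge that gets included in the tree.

C-D

Kruskal's algorithm — process edges by increasing weight (ties by edge label):
A-F (1): add — endpoints in different components.
C-F (1): add — endpoints in different components.
C-D (3): add — endpoints in different components.
A-E (4): add — endpoints in different components.
A-G (4): add — endpoints in different components.
F-H (4): add — endpoints in different components.
A-B (5): add — endpoints in different components.
The 3rd edge added is C-D.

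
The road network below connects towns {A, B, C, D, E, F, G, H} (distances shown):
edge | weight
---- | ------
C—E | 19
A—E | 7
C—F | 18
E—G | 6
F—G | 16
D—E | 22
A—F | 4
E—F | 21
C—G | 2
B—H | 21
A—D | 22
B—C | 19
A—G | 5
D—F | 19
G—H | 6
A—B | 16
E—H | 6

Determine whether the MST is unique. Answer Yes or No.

No

Sort edges by weight, then run Kruskal:
C—G (2): add — endpoints in different components.
A—F (4): add — endpoints in different components.
A—G (5): add — endpoints in different components.
E—G (6): add — endpoints in different components.
E—H (6): add — endpoints in different components.
G—H (6): skip — G and H already connected.
A—E (7): skip — A and E already connected.
A—B (16): add — endpoints in different components.
F—G (16): skip — F and G already connected.
C—F (18): skip — C and F already connected.
B—C (19): skip — B and C already connected.
C—E (19): skip — C and E already connected.
D—F (19): add — endpoints in different components.
Non-tree edge G—H has weight 6, equal to the heaviest edge on its tree cycle — swapping gives another MST of the same weight. Not unique.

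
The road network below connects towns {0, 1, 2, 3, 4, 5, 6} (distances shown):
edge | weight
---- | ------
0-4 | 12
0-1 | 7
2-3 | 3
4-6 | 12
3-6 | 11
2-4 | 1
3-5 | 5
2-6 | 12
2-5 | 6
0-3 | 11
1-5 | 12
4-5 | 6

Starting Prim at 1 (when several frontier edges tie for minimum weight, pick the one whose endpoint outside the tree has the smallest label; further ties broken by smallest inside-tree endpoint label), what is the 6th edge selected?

Prim's algorithm from 1:
Step 1: frontier [0-1 7, 1-5 12] → take 0-1 (7); add 0.
Step 2: frontier [0-3 11, 0-4 12, 1-5 12] → take 0-3 (11); add 3.
Step 3: frontier [0-4 12, 1-5 12, 2-3 3, 3-5 5, 3-6 11] → take 2-3 (3); add 2.
Step 4: frontier [0-4 12, 1-5 12, 2-4 1, 2-5 6, 2-6 12, 3-5 5, 3-6 11] → take 2-4 (1); add 4.
Step 5: frontier [1-5 12, 2-5 6, 2-6 12, 3-5 5, 3-6 11, 4-5 6, 4-6 12] → take 3-5 (5); add 5.
Step 6: frontier [2-6 12, 3-6 11, 4-6 12] → take 3-6 (11); add 6.
The 6th edge added is 3-6.

3-6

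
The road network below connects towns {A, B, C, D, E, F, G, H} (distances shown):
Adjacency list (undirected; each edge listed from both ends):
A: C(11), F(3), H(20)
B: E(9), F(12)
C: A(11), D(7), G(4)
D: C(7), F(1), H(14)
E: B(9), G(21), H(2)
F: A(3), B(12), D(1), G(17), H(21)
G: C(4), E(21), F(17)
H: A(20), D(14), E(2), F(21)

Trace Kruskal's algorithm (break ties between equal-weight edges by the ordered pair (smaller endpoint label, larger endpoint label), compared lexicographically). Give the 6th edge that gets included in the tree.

B-E

Kruskal: consider edges lightest-first.
D—F (1): add — endpoints in different components.
E—H (2): add — endpoints in different components.
A—F (3): add — endpoints in different components.
C—G (4): add — endpoints in different components.
C—D (7): add — endpoints in different components.
B—E (9): add — endpoints in different components.
A—C (11): skip — A and C already connected.
B—F (12): add — endpoints in different components.
The 6th edge added is B—E.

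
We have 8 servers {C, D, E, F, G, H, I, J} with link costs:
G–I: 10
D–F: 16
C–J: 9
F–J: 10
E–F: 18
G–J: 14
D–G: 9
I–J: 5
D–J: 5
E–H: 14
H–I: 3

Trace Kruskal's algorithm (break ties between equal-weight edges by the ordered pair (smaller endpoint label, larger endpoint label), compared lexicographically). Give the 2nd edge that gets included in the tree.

D-J

Sort edges by weight, then run Kruskal:
H–I (3): add — endpoints in different components.
D–J (5): add — endpoints in different components.
I–J (5): add — endpoints in different components.
C–J (9): add — endpoints in different components.
D–G (9): add — endpoints in different components.
F–J (10): add — endpoints in different components.
G–I (10): skip — G and I already connected.
E–H (14): add — endpoints in different components.
The 2nd edge added is D–J.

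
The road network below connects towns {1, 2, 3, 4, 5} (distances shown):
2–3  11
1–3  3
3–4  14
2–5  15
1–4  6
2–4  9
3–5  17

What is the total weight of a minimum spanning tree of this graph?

Prim, starting at 3.
Step 1: frontier [1–3 3, 2–3 11, 3–4 14, 3–5 17] → take 1–3 (3); add 1.
Step 2: frontier [1–4 6, 2–3 11, 3–4 14, 3–5 17] → take 1–4 (6); add 4.
Step 3: frontier [2–3 11, 3–5 17, 2–4 9] → take 2–4 (9); add 2.
Step 4: frontier [2–5 15, 3–5 17] → take 2–5 (15); add 5.
MST edges: 1–3, 1–4, 2–4, 2–5; total weight 3+6+9+15 = 33.

33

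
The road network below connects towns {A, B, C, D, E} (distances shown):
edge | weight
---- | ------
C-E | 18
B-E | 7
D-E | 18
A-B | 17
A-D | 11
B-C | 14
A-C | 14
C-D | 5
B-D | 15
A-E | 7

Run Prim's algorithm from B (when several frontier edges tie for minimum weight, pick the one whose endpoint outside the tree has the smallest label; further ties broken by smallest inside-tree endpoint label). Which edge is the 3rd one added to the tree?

Grow the tree from B using Prim:
Step 1: frontier [B-E 7, B-C 14, B-D 15, A-B 17] → take B-E (7); add E.
Step 2: frontier [B-C 14, B-D 15, A-B 17, A-E 7, C-E 18, D-E 18] → take A-E (7); add A.
Step 3: frontier [A-D 11, A-C 14, B-C 14, B-D 15, C-E 18, D-E 18] → take A-D (11); add D.
Step 4: frontier [A-C 14, B-C 14, C-D 5, C-E 18] → take C-D (5); add C.
The 3rd edge added is A-D.

A-D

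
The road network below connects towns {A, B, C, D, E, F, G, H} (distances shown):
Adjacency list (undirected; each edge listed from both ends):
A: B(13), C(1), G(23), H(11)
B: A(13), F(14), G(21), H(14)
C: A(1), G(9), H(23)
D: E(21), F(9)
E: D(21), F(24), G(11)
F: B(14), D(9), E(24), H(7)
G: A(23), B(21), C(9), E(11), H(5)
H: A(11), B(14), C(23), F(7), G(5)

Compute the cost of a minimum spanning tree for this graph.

Prim, starting at G.
Step 1: cheapest edge leaving the tree is G–H (5); add H.
Step 2: cheapest edge leaving the tree is F–H (7); add F.
Step 3: cheapest edge leaving the tree is C–G (9); add C.
Step 4: cheapest edge leaving the tree is A–C (1); add A.
Step 5: cheapest edge leaving the tree is D–F (9); add D.
Step 6: cheapest edge leaving the tree is E–G (11); add E.
Step 7: cheapest edge leaving the tree is A–B (13); add B.
MST edges: G–H, F–H, C–G, A–C, D–F, E–G, A–B; total weight 5+7+9+1+9+11+13 = 55.

55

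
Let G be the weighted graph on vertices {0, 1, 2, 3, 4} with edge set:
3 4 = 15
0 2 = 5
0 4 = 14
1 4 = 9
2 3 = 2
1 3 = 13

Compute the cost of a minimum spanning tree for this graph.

29

Prim, starting at 1.
Step 1: frontier [1 4 9, 1 3 13] → take 1 4 (9); add 4.
Step 2: frontier [1 3 13, 0 4 14, 3 4 15] → take 1 3 (13); add 3.
Step 3: frontier [2 3 2, 0 4 14] → take 2 3 (2); add 2.
Step 4: frontier [0 2 5, 0 4 14] → take 0 2 (5); add 0.
MST edges: 1 4, 1 3, 2 3, 0 2; total weight 9+13+2+5 = 29.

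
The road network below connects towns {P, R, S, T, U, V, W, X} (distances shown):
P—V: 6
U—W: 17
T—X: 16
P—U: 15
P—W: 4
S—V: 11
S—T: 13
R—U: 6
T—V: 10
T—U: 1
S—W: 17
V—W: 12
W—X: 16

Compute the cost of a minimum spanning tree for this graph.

Prim, starting at P.
Step 1: cheapest edge leaving the tree is P—W (4); add W.
Step 2: cheapest edge leaving the tree is P—V (6); add V.
Step 3: cheapest edge leaving the tree is T—V (10); add T.
Step 4: cheapest edge leaving the tree is T—U (1); add U.
Step 5: cheapest edge leaving the tree is R—U (6); add R.
Step 6: cheapest edge leaving the tree is S—V (11); add S.
Step 7: cheapest edge leaving the tree is T—X (16); add X.
MST edges: P—W, P—V, T—V, T—U, R—U, S—V, T—X; total weight 4+6+10+1+6+11+16 = 54.

54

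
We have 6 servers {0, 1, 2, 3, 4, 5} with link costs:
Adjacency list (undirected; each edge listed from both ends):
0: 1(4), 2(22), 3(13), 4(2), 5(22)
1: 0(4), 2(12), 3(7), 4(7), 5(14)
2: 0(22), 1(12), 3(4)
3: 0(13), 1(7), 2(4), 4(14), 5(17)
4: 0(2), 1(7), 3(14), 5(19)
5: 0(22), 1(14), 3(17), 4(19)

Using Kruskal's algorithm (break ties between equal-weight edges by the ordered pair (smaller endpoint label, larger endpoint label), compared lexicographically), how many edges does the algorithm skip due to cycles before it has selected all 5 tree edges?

3

Kruskal's algorithm — process edges by increasing weight (ties by edge label):
0 4 (2): add. Components now {0,4} {1} {2} {3} {5}
0 1 (4): add. Components now {0,1,4} {2} {3} {5}
2 3 (4): add. Components now {0,1,4} {2,3} {5}
1 3 (7): add. Components now {0,1,2,3,4} {5}
1 4 (7): skip — 1 and 4 already connected.
1 2 (12): skip — 1 and 2 already connected.
0 3 (13): skip — 0 and 3 already connected.
1 5 (14): add. Components now {0,1,2,3,4,5}
Edges rejected before the tree was complete: 3.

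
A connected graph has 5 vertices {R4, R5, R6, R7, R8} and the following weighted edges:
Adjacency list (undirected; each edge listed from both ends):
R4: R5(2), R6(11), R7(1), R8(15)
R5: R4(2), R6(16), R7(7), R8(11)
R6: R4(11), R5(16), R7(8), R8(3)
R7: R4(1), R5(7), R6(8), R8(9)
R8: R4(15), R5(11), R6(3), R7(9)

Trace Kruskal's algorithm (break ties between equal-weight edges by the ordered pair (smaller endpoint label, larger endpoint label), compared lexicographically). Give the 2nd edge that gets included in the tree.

Sort edges by weight, then run Kruskal:
R4—R7 (1): add — endpoints in different components.
R4—R5 (2): add — endpoints in different components.
R6—R8 (3): add — endpoints in different components.
R5—R7 (7): skip — R5 and R7 already connected.
R6—R7 (8): add — endpoints in different components.
The 2nd edge added is R4—R5.

R4-R5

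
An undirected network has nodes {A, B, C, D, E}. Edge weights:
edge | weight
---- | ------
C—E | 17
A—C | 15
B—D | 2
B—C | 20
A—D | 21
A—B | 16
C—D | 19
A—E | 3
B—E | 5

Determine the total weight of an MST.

Kruskal: consider edges lightest-first.
B—D (2): add — endpoints in different components.
A—E (3): add — endpoints in different components.
B—E (5): add — endpoints in different components.
A—C (15): add — endpoints in different components.
MST edges: B—D, A—E, B—E, A—C; total weight 2+3+5+15 = 25.

25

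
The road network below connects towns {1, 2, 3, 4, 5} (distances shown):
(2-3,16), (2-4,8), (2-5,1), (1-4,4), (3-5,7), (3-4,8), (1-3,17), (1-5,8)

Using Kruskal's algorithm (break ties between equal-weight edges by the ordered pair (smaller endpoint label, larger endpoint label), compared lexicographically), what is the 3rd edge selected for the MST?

3-5

Kruskal's algorithm — process edges by increasing weight (ties by edge label):
2-5 (1): add. Components now {1} {2,5} {3} {4}
1-4 (4): add. Components now {1,4} {2,5} {3}
3-5 (7): add. Components now {1,4} {2,3,5}
1-5 (8): add. Components now {1,2,3,4,5}
The 3rd edge added is 3-5.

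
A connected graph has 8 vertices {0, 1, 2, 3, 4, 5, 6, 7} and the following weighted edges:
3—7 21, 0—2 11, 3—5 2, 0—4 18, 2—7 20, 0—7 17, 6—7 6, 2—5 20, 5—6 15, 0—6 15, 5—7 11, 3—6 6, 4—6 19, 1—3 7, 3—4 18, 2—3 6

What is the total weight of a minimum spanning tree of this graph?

56

Kruskal's algorithm — process edges by increasing weight (ties by edge label):
3—5 (2): add — endpoints in different components.
2—3 (6): add — endpoints in different components.
3—6 (6): add — endpoints in different components.
6—7 (6): add — endpoints in different components.
1—3 (7): add — endpoints in different components.
0—2 (11): add — endpoints in different components.
5—7 (11): skip — 5 and 7 already connected.
0—6 (15): skip — 0 and 6 already connected.
5—6 (15): skip — 5 and 6 already connected.
0—7 (17): skip — 0 and 7 already connected.
0—4 (18): add — endpoints in different components.
MST edges: 3—5, 2—3, 3—6, 6—7, 1—3, 0—2, 0—4; total weight 2+6+6+6+7+11+18 = 56.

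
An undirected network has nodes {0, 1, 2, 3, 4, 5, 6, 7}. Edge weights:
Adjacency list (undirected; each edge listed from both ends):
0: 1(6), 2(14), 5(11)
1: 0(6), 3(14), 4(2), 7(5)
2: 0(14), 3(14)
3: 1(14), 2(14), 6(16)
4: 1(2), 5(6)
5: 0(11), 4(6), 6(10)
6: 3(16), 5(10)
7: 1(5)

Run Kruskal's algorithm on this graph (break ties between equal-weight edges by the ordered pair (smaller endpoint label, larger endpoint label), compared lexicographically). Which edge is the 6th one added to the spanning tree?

0-2

Kruskal: consider edges lightest-first.
1-4 (2): add — endpoints in different components.
1-7 (5): add — endpoints in different components.
0-1 (6): add — endpoints in different components.
4-5 (6): add — endpoints in different components.
5-6 (10): add — endpoints in different components.
0-5 (11): skip — 0 and 5 already connected.
0-2 (14): add — endpoints in different components.
1-3 (14): add — endpoints in different components.
The 6th edge added is 0-2.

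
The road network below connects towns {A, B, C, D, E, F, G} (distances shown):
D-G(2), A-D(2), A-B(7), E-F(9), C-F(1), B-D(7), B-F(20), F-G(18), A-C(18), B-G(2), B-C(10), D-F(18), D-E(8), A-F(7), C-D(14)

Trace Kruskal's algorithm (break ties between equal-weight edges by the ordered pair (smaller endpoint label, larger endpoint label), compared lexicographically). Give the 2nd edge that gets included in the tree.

Sort edges by weight, then run Kruskal:
C-F (1): add — endpoints in different components.
A-D (2): add — endpoints in different components.
B-G (2): add — endpoints in different components.
D-G (2): add — endpoints in different components.
A-B (7): skip — A and B already connected.
A-F (7): add — endpoints in different components.
B-D (7): skip — B and D already connected.
D-E (8): add — endpoints in different components.
The 2nd edge added is A-D.

A-D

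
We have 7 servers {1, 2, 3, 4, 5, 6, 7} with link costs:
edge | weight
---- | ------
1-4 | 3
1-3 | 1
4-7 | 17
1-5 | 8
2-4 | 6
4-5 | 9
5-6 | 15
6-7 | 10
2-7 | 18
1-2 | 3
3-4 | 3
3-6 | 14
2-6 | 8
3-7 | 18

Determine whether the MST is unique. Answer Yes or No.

Sort edges by weight, then run Kruskal:
1-3 (1): add — endpoints in different components.
1-2 (3): add — endpoints in different components.
1-4 (3): add — endpoints in different components.
3-4 (3): skip — 3 and 4 already connected.
2-4 (6): skip — 2 and 4 already connected.
1-5 (8): add — endpoints in different components.
2-6 (8): add — endpoints in different components.
4-5 (9): skip — 4 and 5 already connected.
6-7 (10): add — endpoints in different components.
Non-tree edge 3-4 has weight 3, equal to the heaviest edge on its tree cycle — swapping gives another MST of the same weight. Not unique.

No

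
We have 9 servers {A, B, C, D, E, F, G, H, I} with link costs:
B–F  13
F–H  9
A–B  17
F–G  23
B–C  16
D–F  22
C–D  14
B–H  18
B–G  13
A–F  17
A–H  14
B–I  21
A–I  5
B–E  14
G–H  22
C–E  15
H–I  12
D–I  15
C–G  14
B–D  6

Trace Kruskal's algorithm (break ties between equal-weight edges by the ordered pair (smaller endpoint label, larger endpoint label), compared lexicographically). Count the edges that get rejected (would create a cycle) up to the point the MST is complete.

Kruskal's algorithm — process edges by increasing weight (ties by edge label):
A–I (5): add — endpoints in different components.
B–D (6): add — endpoints in different components.
F–H (9): add — endpoints in different components.
H–I (12): add — endpoints in different components.
B–F (13): add — endpoints in different components.
B–G (13): add — endpoints in different components.
A–H (14): skip — A and H already connected.
B–E (14): add — endpoints in different components.
C–D (14): add — endpoints in different components.
Edges rejected before the tree was complete: 1.

1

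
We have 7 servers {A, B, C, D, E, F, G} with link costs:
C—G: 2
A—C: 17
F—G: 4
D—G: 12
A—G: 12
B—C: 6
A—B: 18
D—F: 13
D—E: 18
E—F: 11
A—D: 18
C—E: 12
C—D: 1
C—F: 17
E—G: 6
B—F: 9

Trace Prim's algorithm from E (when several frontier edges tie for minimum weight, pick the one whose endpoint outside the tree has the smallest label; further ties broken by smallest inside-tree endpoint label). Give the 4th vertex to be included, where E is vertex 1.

D

Prim, starting at E.
Step 1: cheapest edge leaving the tree is E—G (6); add G.
Step 2: cheapest edge leaving the tree is C—G (2); add C.
Step 3: cheapest edge leaving the tree is C—D (1); add D.
Step 4: cheapest edge leaving the tree is F—G (4); add F.
Step 5: cheapest edge leaving the tree is B—C (6); add B.
Step 6: cheapest edge leaving the tree is A—G (12); add A.
Vertex order: E, G, C, D, F, B, A. The 4th vertex is D.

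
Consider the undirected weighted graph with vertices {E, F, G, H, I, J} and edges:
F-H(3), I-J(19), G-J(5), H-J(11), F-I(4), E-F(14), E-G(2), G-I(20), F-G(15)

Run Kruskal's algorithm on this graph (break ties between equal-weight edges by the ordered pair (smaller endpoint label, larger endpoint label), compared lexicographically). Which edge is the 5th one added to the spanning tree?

H-J

Kruskal's algorithm — process edges by increasing weight (ties by edge label):
E-G (2): add — endpoints in different components.
F-H (3): add — endpoints in different components.
F-I (4): add — endpoints in different components.
G-J (5): add — endpoints in different components.
H-J (11): add — endpoints in different components.
The 5th edge added is H-J.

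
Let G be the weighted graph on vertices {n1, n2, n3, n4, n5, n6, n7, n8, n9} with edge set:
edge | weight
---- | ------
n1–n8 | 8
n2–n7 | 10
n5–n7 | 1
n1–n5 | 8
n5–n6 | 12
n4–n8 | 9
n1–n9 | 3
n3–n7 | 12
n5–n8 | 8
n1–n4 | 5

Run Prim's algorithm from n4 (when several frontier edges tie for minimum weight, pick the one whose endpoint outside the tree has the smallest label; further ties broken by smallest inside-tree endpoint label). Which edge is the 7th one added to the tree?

n3-n7

Prim's algorithm from n4:
Step 1: cheapest edge leaving the tree is n1–n4 (5); add n1.
Step 2: cheapest edge leaving the tree is n1–n9 (3); add n9.
Step 3: cheapest edge leaving the tree is n1–n5 (8); add n5.
Step 4: cheapest edge leaving the tree is n5–n7 (1); add n7.
Step 5: cheapest edge leaving the tree is n1–n8 (8); add n8.
Step 6: cheapest edge leaving the tree is n2–n7 (10); add n2.
Step 7: cheapest edge leaving the tree is n3–n7 (12); add n3.
Step 8: cheapest edge leaving the tree is n5–n6 (12); add n6.
The 7th edge added is n3–n7.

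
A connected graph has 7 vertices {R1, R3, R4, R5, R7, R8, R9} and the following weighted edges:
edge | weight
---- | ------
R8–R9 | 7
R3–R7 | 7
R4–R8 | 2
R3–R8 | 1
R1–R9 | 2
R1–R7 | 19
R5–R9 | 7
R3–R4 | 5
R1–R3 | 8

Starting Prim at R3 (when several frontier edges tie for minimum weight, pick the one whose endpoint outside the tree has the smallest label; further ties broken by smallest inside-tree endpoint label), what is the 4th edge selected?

Grow the tree from R3 using Prim:
Step 1: cheapest edge leaving the tree is R3–R8 (1); add R8.
Step 2: cheapest edge leaving the tree is R4–R8 (2); add R4.
Step 3: cheapest edge leaving the tree is R3–R7 (7); add R7.
Step 4: cheapest edge leaving the tree is R8–R9 (7); add R9.
Step 5: cheapest edge leaving the tree is R1–R9 (2); add R1.
Step 6: cheapest edge leaving the tree is R5–R9 (7); add R5.
The 4th edge added is R8–R9.

R8-R9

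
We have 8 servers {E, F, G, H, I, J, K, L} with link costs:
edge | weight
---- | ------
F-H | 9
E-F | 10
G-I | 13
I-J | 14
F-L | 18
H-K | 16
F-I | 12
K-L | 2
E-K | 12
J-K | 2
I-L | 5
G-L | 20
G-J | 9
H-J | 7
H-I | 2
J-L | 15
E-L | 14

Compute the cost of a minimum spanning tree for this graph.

39

Kruskal's algorithm — process edges by increasing weight (ties by edge label):
H-I (2): add — endpoints in different components.
J-K (2): add — endpoints in different components.
K-L (2): add — endpoints in different components.
I-L (5): add — endpoints in different components.
H-J (7): skip — H and J already connected.
F-H (9): add — endpoints in different components.
G-J (9): add — endpoints in different components.
E-F (10): add — endpoints in different components.
MST edges: H-I, J-K, K-L, I-L, F-H, G-J, E-F; total weight 2+2+2+5+9+9+10 = 39.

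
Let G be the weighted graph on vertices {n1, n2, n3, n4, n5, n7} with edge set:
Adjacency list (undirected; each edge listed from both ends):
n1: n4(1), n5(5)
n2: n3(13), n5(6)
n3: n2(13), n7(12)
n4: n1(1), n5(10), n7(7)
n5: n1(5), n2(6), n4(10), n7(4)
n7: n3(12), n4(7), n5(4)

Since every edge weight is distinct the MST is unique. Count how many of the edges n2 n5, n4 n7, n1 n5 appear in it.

2

Kruskal: consider edges lightest-first.
n1 n4 (1): add — endpoints in different components.
n5 n7 (4): add — endpoints in different components.
n1 n5 (5): add — endpoints in different components.
n2 n5 (6): add — endpoints in different components.
n4 n7 (7): skip — n4 and n7 already connected.
n4 n5 (10): skip — n4 and n5 already connected.
n3 n7 (12): add — endpoints in different components.
MST edge set: {n1 n4, n5 n7, n1 n5, n2 n5, n3 n7}.
Of the listed edges, {n2 n5, n1 n5} are in the MST → 2.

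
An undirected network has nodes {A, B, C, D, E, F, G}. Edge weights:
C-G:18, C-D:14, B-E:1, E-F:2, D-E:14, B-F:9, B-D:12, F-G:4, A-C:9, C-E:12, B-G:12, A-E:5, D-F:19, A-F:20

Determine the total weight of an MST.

33

Sort edges by weight, then run Kruskal:
B-E (1): add. Components now {A} {B,E} {C} {D} {F} {G}
E-F (2): add. Components now {A} {B,E,F} {C} {D} {G}
F-G (4): add. Components now {A} {B,E,F,G} {C} {D}
A-E (5): add. Components now {A,B,E,F,G} {C} {D}
A-C (9): add. Components now {A,B,C,E,F,G} {D}
B-F (9): skip — B and F already connected.
B-D (12): add. Components now {A,B,C,D,E,F,G}
MST edges: B-E, E-F, F-G, A-E, A-C, B-D; total weight 1+2+4+5+9+12 = 33.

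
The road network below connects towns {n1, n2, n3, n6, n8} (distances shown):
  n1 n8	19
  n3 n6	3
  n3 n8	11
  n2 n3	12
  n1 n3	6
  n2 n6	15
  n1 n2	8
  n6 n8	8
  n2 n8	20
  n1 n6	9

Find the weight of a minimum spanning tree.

Kruskal's algorithm — process edges by increasing weight (ties by edge label):
n3 n6 (3): add. Components now {n8} {n1} {n3,n6} {n2}
n1 n3 (6): add. Components now {n8} {n1,n3,n6} {n2}
n1 n2 (8): add. Components now {n8} {n1,n2,n3,n6}
n6 n8 (8): add. Components now {n1,n2,n3,n6,n8}
MST edges: n3 n6, n1 n3, n1 n2, n6 n8; total weight 3+6+8+8 = 25.

25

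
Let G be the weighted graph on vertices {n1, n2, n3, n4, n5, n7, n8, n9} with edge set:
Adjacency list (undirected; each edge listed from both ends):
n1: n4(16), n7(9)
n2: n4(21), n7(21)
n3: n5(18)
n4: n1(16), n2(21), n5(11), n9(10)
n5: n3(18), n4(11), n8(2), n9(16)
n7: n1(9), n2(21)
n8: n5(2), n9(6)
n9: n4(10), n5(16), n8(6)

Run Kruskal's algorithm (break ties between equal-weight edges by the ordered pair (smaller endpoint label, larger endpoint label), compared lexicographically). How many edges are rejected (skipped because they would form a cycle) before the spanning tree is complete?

2

Kruskal: consider edges lightest-first.
n5-n8 (2): add — endpoints in different components.
n8-n9 (6): add — endpoints in different components.
n1-n7 (9): add — endpoints in different components.
n4-n9 (10): add — endpoints in different components.
n4-n5 (11): skip — n4 and n5 already connected.
n1-n4 (16): add — endpoints in different components.
n5-n9 (16): skip — n9 and n5 already connected.
n3-n5 (18): add — endpoints in different components.
n2-n4 (21): add — endpoints in different components.
Edges rejected before the tree was complete: 2.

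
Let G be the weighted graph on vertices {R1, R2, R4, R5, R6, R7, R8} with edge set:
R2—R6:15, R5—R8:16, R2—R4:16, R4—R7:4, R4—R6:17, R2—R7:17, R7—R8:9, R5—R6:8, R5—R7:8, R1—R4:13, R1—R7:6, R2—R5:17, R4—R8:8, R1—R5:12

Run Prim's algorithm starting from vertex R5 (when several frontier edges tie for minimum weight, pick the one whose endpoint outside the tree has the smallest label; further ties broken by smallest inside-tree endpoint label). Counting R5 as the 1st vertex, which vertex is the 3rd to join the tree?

Grow the tree from R5 using Prim:
Step 1: cheapest edge leaving the tree is R5—R6 (8); add R6.
Step 2: cheapest edge leaving the tree is R5—R7 (8); add R7.
Step 3: cheapest edge leaving the tree is R4—R7 (4); add R4.
Step 4: cheapest edge leaving the tree is R1—R7 (6); add R1.
Step 5: cheapest edge leaving the tree is R4—R8 (8); add R8.
Step 6: cheapest edge leaving the tree is R2—R6 (15); add R2.
Vertex order: R5, R6, R7, R4, R1, R8, R2. The 3rd vertex is R7.

R7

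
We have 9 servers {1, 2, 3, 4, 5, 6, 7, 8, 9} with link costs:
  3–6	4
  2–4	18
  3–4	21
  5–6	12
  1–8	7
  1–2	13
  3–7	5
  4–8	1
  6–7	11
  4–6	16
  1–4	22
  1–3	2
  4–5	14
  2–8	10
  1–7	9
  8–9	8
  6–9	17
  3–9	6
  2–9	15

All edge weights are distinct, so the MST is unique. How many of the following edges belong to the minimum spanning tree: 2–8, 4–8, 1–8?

3

Sort edges by weight, then run Kruskal:
4–8 (1): add — endpoints in different components.
1–3 (2): add — endpoints in different components.
3–6 (4): add — endpoints in different components.
3–7 (5): add — endpoints in different components.
3–9 (6): add — endpoints in different components.
1–8 (7): add — endpoints in different components.
8–9 (8): skip — 8 and 9 already connected.
1–7 (9): skip — 1 and 7 already connected.
2–8 (10): add — endpoints in different components.
6–7 (11): skip — 6 and 7 already connected.
5–6 (12): add — endpoints in different components.
MST edge set: {4–8, 1–3, 3–6, 3–7, 3–9, 1–8, 2–8, 5–6}.
Of the listed edges, {2–8, 4–8, 1–8} are in the MST → 3.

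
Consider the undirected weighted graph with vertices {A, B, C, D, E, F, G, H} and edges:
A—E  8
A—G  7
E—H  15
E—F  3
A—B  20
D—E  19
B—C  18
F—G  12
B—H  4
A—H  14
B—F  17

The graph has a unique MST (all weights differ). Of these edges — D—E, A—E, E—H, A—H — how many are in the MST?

3

Sort edges by weight, then run Kruskal:
E—F (3): add — endpoints in different components.
B—H (4): add — endpoints in different components.
A—G (7): add — endpoints in different components.
A—E (8): add — endpoints in different components.
F—G (12): skip — F and G already connected.
A—H (14): add — endpoints in different components.
E—H (15): skip — E and H already connected.
B—F (17): skip — B and F already connected.
B—C (18): add — endpoints in different components.
D—E (19): add — endpoints in different components.
MST edge set: {E—F, B—H, A—G, A—E, A—H, B—C, D—E}.
Of the listed edges, {D—E, A—E, A—H} are in the MST → 3.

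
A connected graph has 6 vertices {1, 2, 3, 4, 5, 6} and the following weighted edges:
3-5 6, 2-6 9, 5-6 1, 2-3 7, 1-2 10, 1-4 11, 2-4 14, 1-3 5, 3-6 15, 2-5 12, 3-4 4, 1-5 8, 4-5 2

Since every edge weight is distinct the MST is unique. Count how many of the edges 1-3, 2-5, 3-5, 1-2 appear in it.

1

Kruskal: consider edges lightest-first.
5-6 (1): add — endpoints in different components.
4-5 (2): add — endpoints in different components.
3-4 (4): add — endpoints in different components.
1-3 (5): add — endpoints in different components.
3-5 (6): skip — 3 and 5 already connected.
2-3 (7): add — endpoints in different components.
MST edge set: {5-6, 4-5, 3-4, 1-3, 2-3}.
Of the listed edges, {1-3} are in the MST → 1.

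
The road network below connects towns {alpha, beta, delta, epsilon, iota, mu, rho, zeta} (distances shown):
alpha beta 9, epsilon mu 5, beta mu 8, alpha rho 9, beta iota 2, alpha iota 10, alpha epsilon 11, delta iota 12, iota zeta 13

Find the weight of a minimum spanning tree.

58

Prim's algorithm from zeta:
Step 1: cheapest edge leaving the tree is iota zeta (13); add iota.
Step 2: cheapest edge leaving the tree is beta iota (2); add beta.
Step 3: cheapest edge leaving the tree is beta mu (8); add mu.
Step 4: cheapest edge leaving the tree is epsilon mu (5); add epsilon.
Step 5: cheapest edge leaving the tree is alpha beta (9); add alpha.
Step 6: cheapest edge leaving the tree is alpha rho (9); add rho.
Step 7: cheapest edge leaving the tree is delta iota (12); add delta.
MST edges: iota zeta, beta iota, beta mu, epsilon mu, alpha beta, alpha rho, delta iota; total weight 13+2+8+5+9+9+12 = 58.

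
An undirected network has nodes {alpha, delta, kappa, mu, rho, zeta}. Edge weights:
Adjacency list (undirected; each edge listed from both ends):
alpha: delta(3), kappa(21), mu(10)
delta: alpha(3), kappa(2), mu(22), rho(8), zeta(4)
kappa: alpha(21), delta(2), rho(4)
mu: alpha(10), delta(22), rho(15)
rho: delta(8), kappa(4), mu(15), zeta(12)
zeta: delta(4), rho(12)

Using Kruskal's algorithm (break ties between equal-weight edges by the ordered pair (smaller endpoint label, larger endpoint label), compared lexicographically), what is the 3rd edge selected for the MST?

delta-zeta

Kruskal's algorithm — process edges by increasing weight (ties by edge label):
delta—kappa (2): add. Components now {delta,kappa} {mu} {rho} {alpha} {zeta}
alpha—delta (3): add. Components now {alpha,delta,kappa} {mu} {rho} {zeta}
delta—zeta (4): add. Components now {alpha,delta,kappa,zeta} {mu} {rho}
kappa—rho (4): add. Components now {alpha,delta,kappa,rho,zeta} {mu}
delta—rho (8): skip — delta and rho already connected.
alpha—mu (10): add. Components now {alpha,delta,kappa,mu,rho,zeta}
The 3rd edge added is delta—zeta.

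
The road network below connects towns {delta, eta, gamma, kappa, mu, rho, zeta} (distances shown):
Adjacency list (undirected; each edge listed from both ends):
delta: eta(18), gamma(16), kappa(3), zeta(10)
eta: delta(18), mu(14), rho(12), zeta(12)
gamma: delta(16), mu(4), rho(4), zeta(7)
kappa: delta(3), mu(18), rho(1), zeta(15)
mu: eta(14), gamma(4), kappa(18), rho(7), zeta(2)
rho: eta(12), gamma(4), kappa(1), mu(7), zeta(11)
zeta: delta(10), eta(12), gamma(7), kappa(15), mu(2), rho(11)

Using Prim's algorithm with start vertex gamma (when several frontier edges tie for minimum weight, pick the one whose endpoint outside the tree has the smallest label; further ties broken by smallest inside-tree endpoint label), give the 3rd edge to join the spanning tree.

gamma-rho

Grow the tree from gamma using Prim:
Step 1: cheapest edge leaving the tree is gamma mu (4); add mu.
Step 2: cheapest edge leaving the tree is mu zeta (2); add zeta.
Step 3: cheapest edge leaving the tree is gamma rho (4); add rho.
Step 4: cheapest edge leaving the tree is kappa rho (1); add kappa.
Step 5: cheapest edge leaving the tree is delta kappa (3); add delta.
Step 6: cheapest edge leaving the tree is eta rho (12); add eta.
The 3rd edge added is gamma rho.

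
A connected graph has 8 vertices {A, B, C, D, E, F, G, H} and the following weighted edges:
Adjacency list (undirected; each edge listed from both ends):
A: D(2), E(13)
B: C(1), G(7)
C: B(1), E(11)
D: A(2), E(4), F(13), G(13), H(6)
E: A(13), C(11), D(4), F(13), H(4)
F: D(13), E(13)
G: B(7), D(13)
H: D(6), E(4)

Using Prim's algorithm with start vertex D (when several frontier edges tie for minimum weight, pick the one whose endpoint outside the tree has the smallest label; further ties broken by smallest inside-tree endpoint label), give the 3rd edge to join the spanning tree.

Prim, starting at D.
Step 1: frontier [A D 2, D E 4, D H 6, D F 13, D G 13] → take A D (2); add A.
Step 2: frontier [A E 13, D E 4, D H 6, D F 13, D G 13] → take D E (4); add E.
Step 3: frontier [D H 6, D F 13, D G 13, E H 4, C E 11, E F 13] → take E H (4); add H.
Step 4: frontier [D F 13, D G 13, C E 11, E F 13] → take C E (11); add C.
Step 5: frontier [B C 1, D F 13, D G 13, E F 13] → take B C (1); add B.
Step 6: frontier [B G 7, D F 13, D G 13, E F 13] → take B G (7); add G.
Step 7: frontier [D F 13, E F 13] → take D F (13); add F.
The 3rd edge added is E H.

E-H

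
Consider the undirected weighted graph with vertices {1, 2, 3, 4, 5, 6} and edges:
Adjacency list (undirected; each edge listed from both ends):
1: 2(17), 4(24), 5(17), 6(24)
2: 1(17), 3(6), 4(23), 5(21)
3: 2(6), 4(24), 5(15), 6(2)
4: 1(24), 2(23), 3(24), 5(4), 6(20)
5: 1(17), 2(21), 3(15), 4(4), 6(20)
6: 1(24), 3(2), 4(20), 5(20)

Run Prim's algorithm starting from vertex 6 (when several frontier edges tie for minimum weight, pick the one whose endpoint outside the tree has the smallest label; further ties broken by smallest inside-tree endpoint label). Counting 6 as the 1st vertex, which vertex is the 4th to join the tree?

Prim, starting at 6.
Step 1: frontier [3–6 2, 4–6 20, 5–6 20, 1–6 24] → take 3–6 (2); add 3.
Step 2: frontier [2–3 6, 3–5 15, 3–4 24, 4–6 20, 5–6 20, 1–6 24] → take 2–3 (6); add 2.
Step 3: frontier [1–2 17, 2–5 21, 2–4 23, 3–5 15, 3–4 24, 4–6 20, 5–6 20, 1–6 24] → take 3–5 (15); add 5.
Step 4: frontier [1–2 17, 2–4 23, 3–4 24, 4–5 4, 1–5 17, 4–6 20, 1–6 24] → take 4–5 (4); add 4.
Step 5: frontier [1–2 17, 1–4 24, 1–5 17, 1–6 24] → take 1–2 (17); add 1.
Vertex order: 6, 3, 2, 5, 4, 1. The 4th vertex is 5.

5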